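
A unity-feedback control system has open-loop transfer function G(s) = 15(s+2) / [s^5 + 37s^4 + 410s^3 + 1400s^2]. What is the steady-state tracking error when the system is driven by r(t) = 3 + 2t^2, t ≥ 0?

560/3

Factoring s^2 from the denominator leaves a polynomial with constant term 1400, so the system is type 2. Taking each input component in turn:
  • 3: tracked with zero error.
  • 2t^2: e_ss = 4/K_a with K_a=3/140 → 560/3.
Total e_ss = 560/3.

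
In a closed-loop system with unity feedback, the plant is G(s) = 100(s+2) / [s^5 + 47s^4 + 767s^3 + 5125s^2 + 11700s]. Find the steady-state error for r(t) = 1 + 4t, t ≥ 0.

234

Lowest-order denominator term is 11700s, so the open loop has 1 pole at the origin → type 1 system. Treating each term separately:
  • 1: tracked with zero error.
  • 4t: e_ss = 4/K_v with K_v=2/117 → 234.
Total e_ss = 234.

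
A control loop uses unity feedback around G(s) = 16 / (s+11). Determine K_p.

16/11

G(s) has no factors of s in the denominator, so the system is type 0.
K_p = lim_{s→0} G(s) = 16 / (11) = 16/11.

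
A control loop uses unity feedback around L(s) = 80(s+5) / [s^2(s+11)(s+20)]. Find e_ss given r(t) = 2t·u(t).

The open loop has two poles at the origin → type 2 system.
K_v = ∞ for a type-2 system; e_ss to a ramp is zero.

0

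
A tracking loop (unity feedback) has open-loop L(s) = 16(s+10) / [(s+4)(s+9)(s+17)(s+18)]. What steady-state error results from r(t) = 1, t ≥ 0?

1377/1397

System type = 0 (no poles at s=0).
K_p = lim_{s→0} L(s) = 16·10 / (4·9·17·18) = 20/1377.
e_ss = 1/(1 + K_p) = 1/(1397/1377) = 1377/1397.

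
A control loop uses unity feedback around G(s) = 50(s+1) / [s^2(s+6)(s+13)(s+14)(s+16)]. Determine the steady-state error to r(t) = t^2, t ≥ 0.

698.88

Two free integrators in G(s): this is a type 2 system.
K_a = lim_{s→0} s^2·G(s) = 50·1 / (6·13·14·16) = 25/8736.
r(t) = t^2 gives R(s) = 2/s^3.
e_ss = 2/K_a = 2/(25/8736) = 698.88.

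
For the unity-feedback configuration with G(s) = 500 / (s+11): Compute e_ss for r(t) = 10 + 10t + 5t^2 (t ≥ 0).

G(s) has no factors of s in the denominator, so the system is type 0. By superposition:
  • 10: e_ss = 10/(1+K_p) with K_p=500/11 → 110/511.
  • 10t: a type-0 system cannot track it, e_ss → ∞.
  • 5t^2: a type-0 system cannot track it, e_ss → ∞.
The unbounded component dominates.

infinity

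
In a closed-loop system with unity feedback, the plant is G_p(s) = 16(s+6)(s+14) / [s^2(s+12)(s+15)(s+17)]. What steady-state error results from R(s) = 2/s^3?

255/56

System type = 2 (two poles at s=0).
K_a = lim_{s→0} s^2·G_p(s) = 16·6·14 / (12·15·17) = 112/255.
r(t) = t^2 gives R(s) = 2/s^3.
e_ss = 2/K_a = 2/(112/255) = 255/56.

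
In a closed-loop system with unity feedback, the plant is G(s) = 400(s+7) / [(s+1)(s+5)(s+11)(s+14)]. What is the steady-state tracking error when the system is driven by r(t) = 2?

System type = 0 (no poles at s=0).
K_p = lim_{s→0} G(s) = 400·7 / (1·5·11·14) = 40/11.
e_ss = 2/(1 + K_p) = 2/(51/11) = 22/51.

22/51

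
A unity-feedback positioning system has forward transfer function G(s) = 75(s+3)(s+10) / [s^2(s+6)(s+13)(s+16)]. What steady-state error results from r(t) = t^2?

416/375

The open loop has two poles at the origin → type 2 system.
K_a = lim_{s→0} s^2·G(s) = 75·3·10 / (6·13·16) = 375/208.
r(t) = t^2 gives R(s) = 2/s^3.
e_ss = 2/K_a = 2/(375/208) = 416/375.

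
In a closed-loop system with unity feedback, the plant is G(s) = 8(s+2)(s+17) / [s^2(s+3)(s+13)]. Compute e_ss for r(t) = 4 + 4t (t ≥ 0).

G(s) has two factors of s in the denominator, so the system is type 2. Treating each term separately:
  • 4: tracked with zero error.
  • 4t: tracked with zero error.
Total e_ss = 0.

0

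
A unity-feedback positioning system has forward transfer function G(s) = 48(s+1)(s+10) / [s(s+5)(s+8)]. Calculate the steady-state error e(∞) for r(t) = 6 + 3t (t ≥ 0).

0.25

One free integrator in G(s): this is a type 1 system. By superposition:
  • 6: tracked with zero error.
  • 3t: e_ss = 3/K_v with K_v=12 → 0.25.
Total e_ss = 0.25.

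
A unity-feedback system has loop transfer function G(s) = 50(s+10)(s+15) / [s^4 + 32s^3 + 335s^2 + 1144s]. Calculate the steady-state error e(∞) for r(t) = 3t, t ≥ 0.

0.4576

Factoring s from the denominator leaves a polynomial with constant term 1144, so the system is type 1.
K_v = lim_{s→0} s·G(s) = 50·10·15 / 1144 = 1875/286.
e_ss = 3/K_v = 3/(1875/286) = 0.4576.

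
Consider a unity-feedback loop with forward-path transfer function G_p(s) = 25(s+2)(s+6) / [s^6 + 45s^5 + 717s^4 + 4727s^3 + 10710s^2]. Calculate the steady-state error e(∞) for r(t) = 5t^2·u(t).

357

The denominator has no term below 10710s^2 — 2 poles at s=0, type 2.
K_a = lim_{s→0} s^2·G_p(s) = 25·2·6 / 10710 = 10/357.
r(t) = 5t^2 gives R(s) = 10/s^3.
e_ss = 10/K_a = 10/(10/357) = 357.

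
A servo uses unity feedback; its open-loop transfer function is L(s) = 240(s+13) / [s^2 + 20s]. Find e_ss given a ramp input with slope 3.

Lowest-order denominator term is 20s, so the open loop has 1 pole at the origin → type 1 system.
K_v = lim_{s→0} s·L(s) = 240·13 / 20 = 156.
e_ss = 3/K_v = 3/156 = 1/52.

1/52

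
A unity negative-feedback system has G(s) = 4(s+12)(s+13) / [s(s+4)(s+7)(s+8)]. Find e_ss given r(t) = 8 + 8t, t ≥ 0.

112/39

One free integrator in G(s): this is a type 1 system. By superposition:
  • 8: tracked with zero error.
  • 8t: e_ss = 8/K_v with K_v=39/14 → 112/39.
Total e_ss = 112/39.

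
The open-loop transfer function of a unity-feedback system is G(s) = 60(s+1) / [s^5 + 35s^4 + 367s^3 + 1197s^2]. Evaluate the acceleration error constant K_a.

Factoring s^2 from the denominator leaves a polynomial with constant term 1197, so the system is type 2.
K_a = lim_{s→0} s^2·G(s) = 60·1 / 1197 = 20/399.

20/399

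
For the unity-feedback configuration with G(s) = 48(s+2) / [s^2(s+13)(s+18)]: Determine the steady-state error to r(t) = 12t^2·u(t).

The open loop has two poles at the origin → type 2 system.
K_a = lim_{s→0} s^2·G(s) = 48·2 / (13·18) = 16/39.
r(t) = 12t^2 gives R(s) = 24/s^3.
e_ss = 24/K_a = 24/(16/39) = 58.5.

58.5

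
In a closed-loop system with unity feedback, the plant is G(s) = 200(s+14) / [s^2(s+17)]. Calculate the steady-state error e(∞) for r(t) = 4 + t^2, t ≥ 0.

System type = 2 (two poles at s=0). Taking each input component in turn:
  • 4: tracked with zero error.
  • t^2: e_ss = 2/K_a with K_a=2800/17 → 17/1400.
Total e_ss = 17/1400.

17/1400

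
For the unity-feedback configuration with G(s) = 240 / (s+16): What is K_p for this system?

15

The open loop has no poles at the origin → type 0 system.
K_p = lim_{s→0} G(s) = 240 / (16) = 15.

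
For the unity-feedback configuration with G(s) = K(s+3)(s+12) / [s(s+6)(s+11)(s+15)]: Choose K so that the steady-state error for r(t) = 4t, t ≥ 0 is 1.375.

G(s) has one factor of s in the denominator, so the system is type 1.
K_v = lim_{s→0} s·G(s) = K·3·12 / (6·11·15) = (2/55)·K.
e_ss = 4/K_v = 1.375 ⇒ K_v = 32/11 ⇒ K = (32/11)/(2/55) = 80.

80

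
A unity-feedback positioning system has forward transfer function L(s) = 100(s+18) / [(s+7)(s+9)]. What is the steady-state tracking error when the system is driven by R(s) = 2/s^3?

infinity

No free integrators in L(s): this is a type 0 system.
K_a = lim_{s→0} s^2·L(s) = 0; the steady-state error to this parabolic input grows without bound.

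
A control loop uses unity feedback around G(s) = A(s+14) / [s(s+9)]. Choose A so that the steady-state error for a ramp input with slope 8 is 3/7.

12

G(s) has one factor of s in the denominator, so the system is type 1.
K_v = lim_{s→0} s·G(s) = A·14 / (9) = (14/9)·A.
e_ss = 8/K_v = 3/7 ⇒ K_v = 56/3 ⇒ A = (56/3)/(14/9) = 12.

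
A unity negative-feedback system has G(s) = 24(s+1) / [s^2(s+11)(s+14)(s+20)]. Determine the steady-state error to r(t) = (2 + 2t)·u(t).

0

G(s) has two factors of s in the denominator, so the system is type 2. Treating each term separately:
  • 2: tracked with zero error.
  • 2t: tracked with zero error.
Total e_ss = 0.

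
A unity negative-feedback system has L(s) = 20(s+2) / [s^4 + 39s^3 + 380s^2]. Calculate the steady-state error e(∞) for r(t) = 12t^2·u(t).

Lowest-order denominator term is 380s^2, so the open loop has 2 poles at the origin → type 2 system.
K_a = lim_{s→0} s^2·L(s) = 20·2 / 380 = 2/19.
r(t) = 12t^2 gives R(s) = 24/s^3.
e_ss = 24/K_a = 24/(2/19) = 228.

228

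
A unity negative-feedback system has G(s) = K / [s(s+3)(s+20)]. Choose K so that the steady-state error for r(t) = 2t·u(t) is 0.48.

System type = 1 (one pole at s=0).
K_v = lim_{s→0} s·G(s) = K / (3·20) = (1/60)·K.
e_ss = 2/K_v = 0.48 ⇒ K_v = 25/6 ⇒ K = (25/6)/(1/60) = 250.

250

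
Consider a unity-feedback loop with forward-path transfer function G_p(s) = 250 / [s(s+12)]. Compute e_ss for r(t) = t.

0.048

The open loop has one pole at the origin → type 1 system.
K_v = lim_{s→0} s·G_p(s) = 250 / (12) = 125/6.
e_ss = 1/K_v = 1/(125/6) = 0.048.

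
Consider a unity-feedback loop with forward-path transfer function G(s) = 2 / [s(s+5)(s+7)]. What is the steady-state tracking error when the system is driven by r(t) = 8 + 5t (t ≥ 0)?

The open loop has one pole at the origin → type 1 system. Treating each term separately:
  • 8: tracked with zero error.
  • 5t: e_ss = 5/K_v with K_v=2/35 → 87.5.
Total e_ss = 87.5.

87.5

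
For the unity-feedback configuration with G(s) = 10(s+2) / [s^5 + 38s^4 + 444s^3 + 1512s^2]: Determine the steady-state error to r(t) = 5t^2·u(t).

The denominator has no term below 1512s^2 — 2 poles at s=0, type 2.
K_a = lim_{s→0} s^2·G(s) = 10·2 / 1512 = 5/378.
r(t) = 5t^2 gives R(s) = 10/s^3.
e_ss = 10/K_a = 10/(5/378) = 756.

756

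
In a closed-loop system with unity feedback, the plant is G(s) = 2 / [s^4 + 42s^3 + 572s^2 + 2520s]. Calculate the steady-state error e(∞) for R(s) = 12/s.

The denominator has no term below 2520s — 1 pole at s=0, type 1.
K_p = ∞ for a type-1 system; e_ss to a step is zero.

0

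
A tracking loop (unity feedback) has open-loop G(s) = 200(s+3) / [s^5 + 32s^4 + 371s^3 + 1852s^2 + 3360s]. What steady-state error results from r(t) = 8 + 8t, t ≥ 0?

44.8

The denominator has no term below 3360s — 1 pole at s=0, type 1. By superposition:
  • 8: tracked with zero error.
  • 8t: e_ss = 8/K_v with K_v=5/28 → 44.8.
Total e_ss = 44.8.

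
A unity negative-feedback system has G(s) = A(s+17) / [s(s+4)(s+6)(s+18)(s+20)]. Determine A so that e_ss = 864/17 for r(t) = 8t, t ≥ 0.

80

One free integrator in G(s): this is a type 1 system.
K_v = lim_{s→0} s·G(s) = A·17 / (4·6·18·20) = (17/8640)·A.
e_ss = 8/K_v = 864/17 ⇒ K_v = 17/108 ⇒ A = (17/108)/(17/8640) = 80.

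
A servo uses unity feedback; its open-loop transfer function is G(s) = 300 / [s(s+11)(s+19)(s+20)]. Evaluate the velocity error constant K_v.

15/209

G(s) has one factor of s in the denominator, so the system is type 1.
K_v = lim_{s→0} s·G(s) = 300 / (11·19·20) = 15/209.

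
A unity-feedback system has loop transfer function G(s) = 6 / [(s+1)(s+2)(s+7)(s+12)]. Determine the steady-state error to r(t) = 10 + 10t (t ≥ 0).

No free integrators in G(s): this is a type 0 system. By superposition:
  • 10: e_ss = 10/(1+K_p) with K_p=1/28 → 280/29.
  • 10t: a type-0 system cannot track it, e_ss → ∞.
The unbounded component dominates.

infinity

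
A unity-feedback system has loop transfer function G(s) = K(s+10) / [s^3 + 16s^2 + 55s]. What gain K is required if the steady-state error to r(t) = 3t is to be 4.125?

Lowest-order denominator term is 55s, so the open loop has 1 pole at the origin → type 1 system.
K_v = lim_{s→0} s·G(s) = K·10 / 55 = (2/11)·K.
e_ss = 3/K_v = 4.125 ⇒ K_v = 8/11 ⇒ K = (8/11)/(2/11) = 4.

4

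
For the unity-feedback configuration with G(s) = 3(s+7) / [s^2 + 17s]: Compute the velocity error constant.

The denominator has no term below 17s — 1 pole at s=0, type 1.
K_v = lim_{s→0} s·G(s) = 3·7 / 17 = 21/17.

21/17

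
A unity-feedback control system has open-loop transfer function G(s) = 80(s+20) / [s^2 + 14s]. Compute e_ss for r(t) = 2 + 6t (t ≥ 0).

Factoring s from the denominator leaves a polynomial with constant term 14, so the system is type 1. Treating each term separately:
  • 2: tracked with zero error.
  • 6t: e_ss = 6/K_v with K_v=800/7 → 0.0525.
Total e_ss = 0.0525.

0.0525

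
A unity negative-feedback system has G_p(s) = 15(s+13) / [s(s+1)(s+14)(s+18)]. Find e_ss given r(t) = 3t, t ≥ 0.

252/65

One free integrator in G_p(s): this is a type 1 system.
K_v = lim_{s→0} s·G_p(s) = 15·13 / (1·14·18) = 65/84.
e_ss = 3/K_v = 3/(65/84) = 252/65.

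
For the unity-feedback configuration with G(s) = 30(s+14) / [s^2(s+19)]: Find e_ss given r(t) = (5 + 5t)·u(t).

The open loop has two poles at the origin → type 2 system. Treating each term separately:
  • 5: tracked with zero error.
  • 5t: tracked with zero error.
Total e_ss = 0.

0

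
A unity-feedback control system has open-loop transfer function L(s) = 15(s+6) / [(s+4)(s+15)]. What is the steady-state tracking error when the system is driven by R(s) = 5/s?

L(s) has no factors of s in the denominator, so the system is type 0.
K_p = lim_{s→0} L(s) = 15·6 / (4·15) = 1.5.
e_ss = 5/(1 + K_p) = 5/2.5 = 2.

2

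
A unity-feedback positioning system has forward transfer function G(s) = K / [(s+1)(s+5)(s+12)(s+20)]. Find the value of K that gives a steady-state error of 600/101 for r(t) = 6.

No free integrators in G(s): this is a type 0 system.
K_p = lim_{s→0} G(s) = K / (1·5·12·20) = (1/1200)·K.
e_ss = 6/(1 + K_p) = 600/101 ⇒ 1 + (1/1200)·K = 1.01 ⇒ K = 12.

12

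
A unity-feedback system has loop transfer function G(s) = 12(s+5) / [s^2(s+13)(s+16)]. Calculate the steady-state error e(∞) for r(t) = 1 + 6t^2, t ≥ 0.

41.6

The open loop has two poles at the origin → type 2 system. Taking each input component in turn:
  • 1: tracked with zero error.
  • 6t^2: e_ss = 12/K_a with K_a=15/52 → 41.6.
Total e_ss = 41.6.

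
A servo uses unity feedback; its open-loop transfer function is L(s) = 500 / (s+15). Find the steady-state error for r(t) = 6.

18/103

System type = 0 (no poles at s=0).
K_p = lim_{s→0} L(s) = 500 / (15) = 100/3.
e_ss = 6/(1 + K_p) = 6/(103/3) = 18/103.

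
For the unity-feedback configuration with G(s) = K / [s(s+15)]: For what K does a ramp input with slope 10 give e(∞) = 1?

G(s) has one factor of s in the denominator, so the system is type 1.
K_v = lim_{s→0} s·G(s) = K / (15) = (1/15)·K.
e_ss = 10/K_v = 1 ⇒ K_v = 10 ⇒ K = 10/(1/15) = 150.

150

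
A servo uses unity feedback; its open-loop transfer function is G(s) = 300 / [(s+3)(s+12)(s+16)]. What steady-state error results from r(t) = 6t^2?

infinity

The open loop has no poles at the origin → type 0 system.
K_a = lim_{s→0} s^2·G(s) = 0; the steady-state error to this parabolic input grows without bound.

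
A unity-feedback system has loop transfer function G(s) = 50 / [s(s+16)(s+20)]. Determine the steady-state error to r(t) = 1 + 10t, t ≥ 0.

System type = 1 (one pole at s=0). Treating each term separately:
  • 1: tracked with zero error.
  • 10t: e_ss = 10/K_v with K_v=5/32 → 64.
Total e_ss = 64.

64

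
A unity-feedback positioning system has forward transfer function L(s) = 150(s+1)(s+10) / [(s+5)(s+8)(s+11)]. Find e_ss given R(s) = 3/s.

66/97

L(s) has no factors of s in the denominator, so the system is type 0.
K_p = lim_{s→0} L(s) = 150·1·10 / (5·8·11) = 75/22.
e_ss = 3/(1 + K_p) = 3/(97/22) = 66/97.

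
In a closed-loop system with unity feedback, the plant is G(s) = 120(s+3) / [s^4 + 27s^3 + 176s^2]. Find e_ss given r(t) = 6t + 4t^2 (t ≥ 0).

Lowest-order denominator term is 176s^2, so the open loop has 2 poles at the origin → type 2 system. By superposition:
  • 6t: tracked with zero error.
  • 4t^2: e_ss = 8/K_a with K_a=45/22 → 176/45.
Total e_ss = 176/45.

176/45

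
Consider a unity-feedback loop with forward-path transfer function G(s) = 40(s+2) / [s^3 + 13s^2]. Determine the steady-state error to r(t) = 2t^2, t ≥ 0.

The denominator has no term below 13s^2 — 2 poles at s=0, type 2.
K_a = lim_{s→0} s^2·G(s) = 40·2 / 13 = 80/13.
r(t) = 2t^2 gives R(s) = 4/s^3.
e_ss = 4/K_a = 4/(80/13) = 0.65.

0.65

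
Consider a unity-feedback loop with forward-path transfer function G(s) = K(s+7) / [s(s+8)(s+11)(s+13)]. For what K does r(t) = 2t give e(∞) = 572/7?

4

G(s) has one factor of s in the denominator, so the system is type 1.
K_v = lim_{s→0} s·G(s) = K·7 / (8·11·13) = (7/1144)·K.
e_ss = 2/K_v = 572/7 ⇒ K_v = 7/286 ⇒ K = (7/286)/(7/1144) = 4.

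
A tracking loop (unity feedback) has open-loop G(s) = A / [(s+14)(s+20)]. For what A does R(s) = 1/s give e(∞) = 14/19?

100

G(s) has no factors of s in the denominator, so the system is type 0.
K_p = lim_{s→0} G(s) = A / (14·20) = (1/280)·A.
e_ss = 1/(1 + K_p) = 14/19 ⇒ 1 + (1/280)·A = 19/14 ⇒ A = 100.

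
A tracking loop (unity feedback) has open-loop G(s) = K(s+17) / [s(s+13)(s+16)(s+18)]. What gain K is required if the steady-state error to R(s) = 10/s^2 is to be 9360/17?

4

System type = 1 (one pole at s=0).
K_v = lim_{s→0} s·G(s) = K·17 / (13·16·18) = (17/3744)·K.
e_ss = 10/K_v = 9360/17 ⇒ K_v = 17/936 ⇒ K = (17/936)/(17/3744) = 4.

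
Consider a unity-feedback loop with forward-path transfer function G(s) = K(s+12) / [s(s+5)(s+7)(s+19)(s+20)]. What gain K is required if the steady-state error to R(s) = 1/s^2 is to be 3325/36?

12

System type = 1 (one pole at s=0).
K_v = lim_{s→0} s·G(s) = K·12 / (5·7·19·20) = (3/3325)·K.
e_ss = 1/K_v = 3325/36 ⇒ K_v = 36/3325 ⇒ K = (36/3325)/(3/3325) = 12.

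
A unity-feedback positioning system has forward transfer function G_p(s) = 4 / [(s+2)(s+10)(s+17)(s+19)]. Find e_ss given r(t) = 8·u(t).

The open loop has no poles at the origin → type 0 system.
K_p = lim_{s→0} G_p(s) = 4 / (2·10·17·19) = 1/1615.
e_ss = 8/(1 + K_p) = 8/(1616/1615) = 1615/202.

1615/202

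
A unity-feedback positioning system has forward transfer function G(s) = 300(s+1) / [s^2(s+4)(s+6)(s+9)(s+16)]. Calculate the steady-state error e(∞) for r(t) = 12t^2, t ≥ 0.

Two free integrators in G(s): this is a type 2 system.
K_a = lim_{s→0} s^2·G(s) = 300·1 / (4·6·9·16) = 25/288.
r(t) = 12t^2 gives R(s) = 24/s^3.
e_ss = 24/K_a = 24/(25/288) = 276.48.

276.48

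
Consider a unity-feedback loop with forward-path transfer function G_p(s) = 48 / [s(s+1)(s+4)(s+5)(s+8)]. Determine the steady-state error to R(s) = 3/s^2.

G_p(s) has one factor of s in the denominator, so the system is type 1.
K_v = lim_{s→0} s·G_p(s) = 48 / (1·4·5·8) = 0.3.
e_ss = 3/K_v = 3/0.3 = 10.

10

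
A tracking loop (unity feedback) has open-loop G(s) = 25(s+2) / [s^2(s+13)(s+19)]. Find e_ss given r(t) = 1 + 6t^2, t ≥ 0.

System type = 2 (two poles at s=0). By superposition:
  • 1: tracked with zero error.
  • 6t^2: e_ss = 12/K_a with K_a=50/247 → 59.28.
Total e_ss = 59.28.

59.28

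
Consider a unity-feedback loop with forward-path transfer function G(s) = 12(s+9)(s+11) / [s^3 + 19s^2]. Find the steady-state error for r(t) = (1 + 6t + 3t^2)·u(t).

19/198

The denominator has no term below 19s^2 — 2 poles at s=0, type 2. Taking each input component in turn:
  • 1: tracked with zero error.
  • 6t: tracked with zero error.
  • 3t^2: e_ss = 6/K_a with K_a=1188/19 → 19/198.
Total e_ss = 19/198.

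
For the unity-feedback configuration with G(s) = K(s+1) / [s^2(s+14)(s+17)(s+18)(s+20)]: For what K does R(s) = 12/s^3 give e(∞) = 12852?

The open loop has two poles at the origin → type 2 system.
K_a = lim_{s→0} s^2·G(s) = K·1 / (14·17·18·20) = (1/85680)·K.
e_ss = 12/K_a = 12852 ⇒ K_a = 1/1071 ⇒ K = (1/1071)/(1/85680) = 80.

80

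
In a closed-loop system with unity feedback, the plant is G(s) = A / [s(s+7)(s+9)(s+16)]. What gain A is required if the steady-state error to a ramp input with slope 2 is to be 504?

4

System type = 1 (one pole at s=0).
K_v = lim_{s→0} s·G(s) = A / (7·9·16) = (1/1008)·A.
e_ss = 2/K_v = 504 ⇒ K_v = 1/252 ⇒ A = (1/252)/(1/1008) = 4.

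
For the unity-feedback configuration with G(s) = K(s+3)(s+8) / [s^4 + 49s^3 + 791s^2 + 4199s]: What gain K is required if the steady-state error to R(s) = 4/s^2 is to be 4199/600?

Lowest-order denominator term is 4199s, so the open loop has 1 pole at the origin → type 1 system.
K_v = lim_{s→0} s·G(s) = K·3·8 / 4199 = (24/4199)·K.
e_ss = 4/K_v = 4199/600 ⇒ K_v = 2400/4199 ⇒ K = (2400/4199)/(24/4199) = 100.

100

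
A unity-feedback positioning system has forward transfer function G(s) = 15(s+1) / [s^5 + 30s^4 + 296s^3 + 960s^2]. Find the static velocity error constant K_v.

K_v = lim_{s→0} s·G(s); with 2 poles at the origin the limit diverges, so K_v = ∞.

infinity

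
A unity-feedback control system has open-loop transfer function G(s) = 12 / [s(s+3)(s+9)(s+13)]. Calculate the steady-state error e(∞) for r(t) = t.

29.25

The open loop has one pole at the origin → type 1 system.
K_v = lim_{s→0} s·G(s) = 12 / (3·9·13) = 4/117.
e_ss = 1/K_v = 1/(4/117) = 29.25.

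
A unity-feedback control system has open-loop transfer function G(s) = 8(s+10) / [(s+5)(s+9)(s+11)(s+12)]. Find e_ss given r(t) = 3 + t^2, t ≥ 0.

infinity

System type = 0 (no poles at s=0). By superposition:
  • 3: e_ss = 3/(1+K_p) with K_p=4/297 → 891/301.
  • t^2: a type-0 system cannot track it, e_ss → ∞.
The unbounded component dominates.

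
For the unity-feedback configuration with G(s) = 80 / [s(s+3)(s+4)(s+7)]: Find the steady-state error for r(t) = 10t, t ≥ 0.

10.5

The open loop has one pole at the origin → type 1 system.
K_v = lim_{s→0} s·G(s) = 80 / (3·4·7) = 20/21.
e_ss = 10/K_v = 10/(20/21) = 10.5.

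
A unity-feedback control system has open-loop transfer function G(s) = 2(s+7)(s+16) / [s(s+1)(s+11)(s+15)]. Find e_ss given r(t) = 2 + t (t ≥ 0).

G(s) has one factor of s in the denominator, so the system is type 1. By superposition:
  • 2: tracked with zero error.
  • t: e_ss = 1/K_v with K_v=224/165 → 165/224.
Total e_ss = 165/224.

165/224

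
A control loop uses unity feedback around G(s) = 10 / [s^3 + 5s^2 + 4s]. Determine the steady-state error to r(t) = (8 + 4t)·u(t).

1.6

Lowest-order denominator term is 4s, so the open loop has 1 pole at the origin → type 1 system. Treating each term separately:
  • 8: tracked with zero error.
  • 4t: e_ss = 4/K_v with K_v=2.5 → 1.6.
Total e_ss = 1.6.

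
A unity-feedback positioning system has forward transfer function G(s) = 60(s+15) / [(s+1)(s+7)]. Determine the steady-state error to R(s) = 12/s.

System type = 0 (no poles at s=0).
K_p = lim_{s→0} G(s) = 60·15 / (1·7) = 900/7.
e_ss = 12/(1 + K_p) = 12/(907/7) = 84/907.

84/907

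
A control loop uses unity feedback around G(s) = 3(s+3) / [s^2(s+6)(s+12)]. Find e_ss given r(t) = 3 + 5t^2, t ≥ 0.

G(s) has two factors of s in the denominator, so the system is type 2. Treating each term separately:
  • 3: tracked with zero error.
  • 5t^2: e_ss = 10/K_a with K_a=0.125 → 80.
Total e_ss = 80.

80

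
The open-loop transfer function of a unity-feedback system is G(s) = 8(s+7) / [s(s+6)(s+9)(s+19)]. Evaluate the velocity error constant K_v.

G(s) has one factor of s in the denominator, so the system is type 1.
K_v = lim_{s→0} s·G(s) = 8·7 / (6·9·19) = 28/513.

28/513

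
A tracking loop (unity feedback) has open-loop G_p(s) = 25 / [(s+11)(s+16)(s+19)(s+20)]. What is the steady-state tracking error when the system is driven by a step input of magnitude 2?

26752/13381

The open loop has no poles at the origin → type 0 system.
K_p = lim_{s→0} G_p(s) = 25 / (11·16·19·20) = 5/13376.
e_ss = 2/(1 + K_p) = 2/(13381/13376) = 26752/13381.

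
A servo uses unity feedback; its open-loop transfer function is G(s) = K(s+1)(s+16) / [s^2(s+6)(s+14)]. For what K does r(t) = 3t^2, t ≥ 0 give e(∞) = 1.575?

System type = 2 (two poles at s=0).
K_a = lim_{s→0} s^2·G(s) = K·1·16 / (6·14) = (4/21)·K.
e_ss = 6/K_a = 1.575 ⇒ K_a = 80/21 ⇒ K = (80/21)/(4/21) = 20.

20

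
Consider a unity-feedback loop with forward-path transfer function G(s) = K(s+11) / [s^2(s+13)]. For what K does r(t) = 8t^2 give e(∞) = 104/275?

50

Two free integrators in G(s): this is a type 2 system.
K_a = lim_{s→0} s^2·G(s) = K·11 / (13) = (11/13)·K.
e_ss = 16/K_a = 104/275 ⇒ K_a = 550/13 ⇒ K = (550/13)/(11/13) = 50.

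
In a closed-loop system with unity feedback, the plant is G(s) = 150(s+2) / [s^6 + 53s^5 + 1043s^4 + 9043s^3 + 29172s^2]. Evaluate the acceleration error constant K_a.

Factoring s^2 from the denominator leaves a polynomial with constant term 29172, so the system is type 2.
K_a = lim_{s→0} s^2·G(s) = 150·2 / 29172 = 25/2431.

25/2431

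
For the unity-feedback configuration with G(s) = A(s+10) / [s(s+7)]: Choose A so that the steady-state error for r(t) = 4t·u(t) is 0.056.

The open loop has one pole at the origin → type 1 system.
K_v = lim_{s→0} s·G(s) = A·10 / (7) = (10/7)·A.
e_ss = 4/K_v = 0.056 ⇒ K_v = 500/7 ⇒ A = (500/7)/(10/7) = 50.

50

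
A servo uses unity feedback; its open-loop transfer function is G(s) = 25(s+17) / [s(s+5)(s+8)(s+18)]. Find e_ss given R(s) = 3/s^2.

432/85

The open loop has one pole at the origin → type 1 system.
K_v = lim_{s→0} s·G(s) = 25·17 / (5·8·18) = 85/144.
e_ss = 3/K_v = 3/(85/144) = 432/85.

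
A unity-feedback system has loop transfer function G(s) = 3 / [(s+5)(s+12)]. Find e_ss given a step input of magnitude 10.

No free integrators in G(s): this is a type 0 system.
K_p = lim_{s→0} G(s) = 3 / (5·12) = 0.05.
e_ss = 10/(1 + K_p) = 10/1.05 = 200/21.

200/21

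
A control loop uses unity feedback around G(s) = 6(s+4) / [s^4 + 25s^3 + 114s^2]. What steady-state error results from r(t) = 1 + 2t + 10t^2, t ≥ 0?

95

Factoring s^2 from the denominator leaves a polynomial with constant term 114, so the system is type 2. Treating each term separately:
  • 1: tracked with zero error.
  • 2t: tracked with zero error.
  • 10t^2: e_ss = 20/K_a with K_a=4/19 → 95.
Total e_ss = 95.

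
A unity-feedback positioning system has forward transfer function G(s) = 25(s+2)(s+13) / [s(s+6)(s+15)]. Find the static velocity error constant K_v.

G(s) has one factor of s in the denominator, so the system is type 1.
K_v = lim_{s→0} s·G(s) = 25·2·13 / (6·15) = 65/9.

65/9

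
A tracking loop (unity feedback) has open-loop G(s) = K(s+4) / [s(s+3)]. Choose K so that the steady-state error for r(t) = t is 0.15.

5

One free integrator in G(s): this is a type 1 system.
K_v = lim_{s→0} s·G(s) = K·4 / (3) = (4/3)·K.
e_ss = 1/K_v = 0.15 ⇒ K_v = 20/3 ⇒ K = (20/3)/(4/3) = 5.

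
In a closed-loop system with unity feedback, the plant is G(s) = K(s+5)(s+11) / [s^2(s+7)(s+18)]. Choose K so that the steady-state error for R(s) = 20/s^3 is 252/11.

2

G(s) has two factors of s in the denominator, so the system is type 2.
K_a = lim_{s→0} s^2·G(s) = K·5·11 / (7·18) = (55/126)·K.
e_ss = 20/K_a = 252/11 ⇒ K_a = 55/63 ⇒ K = (55/63)/(55/126) = 2.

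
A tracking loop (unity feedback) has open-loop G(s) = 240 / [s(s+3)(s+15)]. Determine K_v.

One free integrator in G(s): this is a type 1 system.
K_v = lim_{s→0} s·G(s) = 240 / (3·15) = 16/3.

16/3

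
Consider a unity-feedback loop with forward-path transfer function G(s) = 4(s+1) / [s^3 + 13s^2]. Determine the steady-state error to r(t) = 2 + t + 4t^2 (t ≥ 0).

Lowest-order denominator term is 13s^2, so the open loop has 2 poles at the origin → type 2 system. Taking each input component in turn:
  • 2: tracked with zero error.
  • t: tracked with zero error.
  • 4t^2: e_ss = 8/K_a with K_a=4/13 → 26.
Total e_ss = 26.

26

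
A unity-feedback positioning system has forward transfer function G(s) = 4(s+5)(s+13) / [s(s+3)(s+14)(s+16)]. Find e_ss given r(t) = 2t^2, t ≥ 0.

infinity

System type = 1 (one pole at s=0).
For a type-1 system K_a = 0, so e_ss to a parabolic input is unbounded.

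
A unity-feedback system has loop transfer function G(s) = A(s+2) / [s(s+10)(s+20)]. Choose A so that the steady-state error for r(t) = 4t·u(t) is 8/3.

One free integrator in G(s): this is a type 1 system.
K_v = lim_{s→0} s·G(s) = A·2 / (10·20) = 0.01·A.
e_ss = 4/K_v = 8/3 ⇒ K_v = 1.5 ⇒ A = 1.5/0.01 = 150.

150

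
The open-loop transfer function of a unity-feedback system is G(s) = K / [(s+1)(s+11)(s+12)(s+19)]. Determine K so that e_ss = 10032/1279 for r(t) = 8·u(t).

No free integrators in G(s): this is a type 0 system.
K_p = lim_{s→0} G(s) = K / (1·11·12·19) = (1/2508)·K.
e_ss = 8/(1 + K_p) = 10032/1279 ⇒ 1 + (1/2508)·K = 1279/1254 ⇒ K = 50.

50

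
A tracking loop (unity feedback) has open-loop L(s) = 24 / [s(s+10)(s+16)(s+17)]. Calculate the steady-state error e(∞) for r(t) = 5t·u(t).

1700/3

L(s) has one factor of s in the denominator, so the system is type 1.
K_v = lim_{s→0} s·L(s) = 24 / (10·16·17) = 3/340.
e_ss = 5/K_v = 5/(3/340) = 1700/3.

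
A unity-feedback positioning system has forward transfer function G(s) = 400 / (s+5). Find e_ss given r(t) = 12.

G(s) has no factors of s in the denominator, so the system is type 0.
K_p = lim_{s→0} G(s) = 400 / (5) = 80.
e_ss = 12/(1 + K_p) = 12/81 = 4/27.

4/27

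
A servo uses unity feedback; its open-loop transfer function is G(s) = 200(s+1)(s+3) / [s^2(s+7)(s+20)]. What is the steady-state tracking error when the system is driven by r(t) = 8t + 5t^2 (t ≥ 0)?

7/3

G(s) has two factors of s in the denominator, so the system is type 2. Taking each input component in turn:
  • 8t: tracked with zero error.
  • 5t^2: e_ss = 10/K_a with K_a=30/7 → 7/3.
Total e_ss = 7/3.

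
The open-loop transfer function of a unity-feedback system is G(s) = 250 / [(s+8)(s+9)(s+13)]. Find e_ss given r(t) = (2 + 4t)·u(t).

infinity

System type = 0 (no poles at s=0). By superposition:
  • 2: e_ss = 2/(1+K_p) with K_p=125/468 → 936/593.
  • 4t: a type-0 system cannot track it, e_ss → ∞.
The unbounded component dominates.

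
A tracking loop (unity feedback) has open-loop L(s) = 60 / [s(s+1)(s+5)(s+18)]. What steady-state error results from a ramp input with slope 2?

3

The open loop has one pole at the origin → type 1 system.
K_v = lim_{s→0} s·L(s) = 60 / (1·5·18) = 2/3.
e_ss = 2/K_v = 2/(2/3) = 3.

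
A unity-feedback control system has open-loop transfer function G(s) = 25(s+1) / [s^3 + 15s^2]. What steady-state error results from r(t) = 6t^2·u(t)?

The denominator has no term below 15s^2 — 2 poles at s=0, type 2.
K_a = lim_{s→0} s^2·G(s) = 25·1 / 15 = 5/3.
r(t) = 6t^2 gives R(s) = 12/s^3.
e_ss = 12/K_a = 12/(5/3) = 7.2.

7.2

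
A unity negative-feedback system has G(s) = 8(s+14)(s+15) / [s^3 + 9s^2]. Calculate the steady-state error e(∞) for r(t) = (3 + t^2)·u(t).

3/280

The denominator has no term below 9s^2 — 2 poles at s=0, type 2. Treating each term separately:
  • 3: tracked with zero error.
  • t^2: e_ss = 2/K_a with K_a=560/3 → 3/280.
Total e_ss = 3/280.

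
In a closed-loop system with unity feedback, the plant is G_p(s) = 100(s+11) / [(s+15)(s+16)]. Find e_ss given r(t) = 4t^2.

System type = 0 (no poles at s=0).
K_a = lim_{s→0} s^2·G_p(s) = 0; the steady-state error to this parabolic input grows without bound.

infinity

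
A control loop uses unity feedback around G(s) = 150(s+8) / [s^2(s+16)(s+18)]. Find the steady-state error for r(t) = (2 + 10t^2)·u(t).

4.8

System type = 2 (two poles at s=0). Taking each input component in turn:
  • 2: tracked with zero error.
  • 10t^2: e_ss = 20/K_a with K_a=25/6 → 4.8.
Total e_ss = 4.8.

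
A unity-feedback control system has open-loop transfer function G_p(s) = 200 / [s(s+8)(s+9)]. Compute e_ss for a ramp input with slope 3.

One free integrator in G_p(s): this is a type 1 system.
K_v = lim_{s→0} s·G_p(s) = 200 / (8·9) = 25/9.
e_ss = 3/K_v = 3/(25/9) = 1.08.

1.08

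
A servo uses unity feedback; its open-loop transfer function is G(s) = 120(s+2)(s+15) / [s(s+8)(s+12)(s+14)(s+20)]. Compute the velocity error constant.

The open loop has one pole at the origin → type 1 system.
K_v = lim_{s→0} s·G(s) = 120·2·15 / (8·12·14·20) = 15/112.

15/112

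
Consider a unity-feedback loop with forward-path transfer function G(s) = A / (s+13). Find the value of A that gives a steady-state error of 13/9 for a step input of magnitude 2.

No free integrators in G(s): this is a type 0 system.
K_p = lim_{s→0} G(s) = A / (13) = (1/13)·A.
e_ss = 2/(1 + K_p) = 13/9 ⇒ 1 + (1/13)·A = 18/13 ⇒ A = 5.

5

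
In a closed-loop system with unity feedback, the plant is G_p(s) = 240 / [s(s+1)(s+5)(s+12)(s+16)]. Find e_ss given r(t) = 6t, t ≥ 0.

24

System type = 1 (one pole at s=0).
K_v = lim_{s→0} s·G_p(s) = 240 / (1·5·12·16) = 0.25.
e_ss = 6/K_v = 6/0.25 = 24.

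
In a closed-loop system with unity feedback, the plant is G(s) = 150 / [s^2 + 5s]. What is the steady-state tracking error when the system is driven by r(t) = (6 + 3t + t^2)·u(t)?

The denominator has no term below 5s — 1 pole at s=0, type 1. Treating each term separately:
  • 6: tracked with zero error.
  • 3t: e_ss = 3/K_v with K_v=30 → 0.1.
  • t^2: a type-1 system cannot track it, e_ss → ∞.
The unbounded component dominates.

infinity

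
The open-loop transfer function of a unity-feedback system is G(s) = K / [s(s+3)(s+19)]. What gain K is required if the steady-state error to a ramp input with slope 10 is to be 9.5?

G(s) has one factor of s in the denominator, so the system is type 1.
K_v = lim_{s→0} s·G(s) = K / (3·19) = (1/57)·K.
e_ss = 10/K_v = 9.5 ⇒ K_v = 20/19 ⇒ K = (20/19)/(1/57) = 60.

60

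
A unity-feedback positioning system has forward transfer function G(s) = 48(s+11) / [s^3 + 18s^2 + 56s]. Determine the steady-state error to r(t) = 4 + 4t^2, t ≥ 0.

The denominator has no term below 56s — 1 pole at s=0, type 1. Treating each term separately:
  • 4: tracked with zero error.
  • 4t^2: a type-1 system cannot track it, e_ss → ∞.
The unbounded component dominates.

infinity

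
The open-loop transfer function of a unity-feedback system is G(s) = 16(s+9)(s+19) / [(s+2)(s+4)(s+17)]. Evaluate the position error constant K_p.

G(s) has no factors of s in the denominator, so the system is type 0.
K_p = lim_{s→0} G(s) = 16·9·19 / (2·4·17) = 342/17.

342/17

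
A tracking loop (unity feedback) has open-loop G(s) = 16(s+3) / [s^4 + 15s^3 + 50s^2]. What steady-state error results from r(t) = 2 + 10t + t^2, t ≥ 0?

Factoring s^2 from the denominator leaves a polynomial with constant term 50, so the system is type 2. By superposition:
  • 2: tracked with zero error.
  • 10t: tracked with zero error.
  • t^2: e_ss = 2/K_a with K_a=0.96 → 25/12.
Total e_ss = 25/12.

25/12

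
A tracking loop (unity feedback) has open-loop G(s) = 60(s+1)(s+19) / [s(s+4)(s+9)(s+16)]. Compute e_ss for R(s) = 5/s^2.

G(s) has one factor of s in the denominator, so the system is type 1.
K_v = lim_{s→0} s·G(s) = 60·1·19 / (4·9·16) = 95/48.
e_ss = 5/K_v = 5/(95/48) = 48/19.

48/19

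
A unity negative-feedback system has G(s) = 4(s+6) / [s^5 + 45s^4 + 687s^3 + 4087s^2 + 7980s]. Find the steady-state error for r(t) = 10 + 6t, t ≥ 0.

Factoring s from the denominator leaves a polynomial with constant term 7980, so the system is type 1. By superposition:
  • 10: tracked with zero error.
  • 6t: e_ss = 6/K_v with K_v=2/665 → 1995.
Total e_ss = 1995.

1995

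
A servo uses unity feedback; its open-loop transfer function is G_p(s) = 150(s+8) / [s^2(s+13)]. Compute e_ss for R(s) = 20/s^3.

13/60

Two free integrators in G_p(s): this is a type 2 system.
K_a = lim_{s→0} s^2·G_p(s) = 150·8 / (13) = 1200/13.
r(t) = 10t^2 gives R(s) = 20/s^3.
e_ss = 20/K_a = 20/(1200/13) = 13/60.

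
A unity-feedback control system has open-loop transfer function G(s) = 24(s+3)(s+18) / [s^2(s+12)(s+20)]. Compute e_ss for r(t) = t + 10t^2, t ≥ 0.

G(s) has two factors of s in the denominator, so the system is type 2. Treating each term separately:
  • t: tracked with zero error.
  • 10t^2: e_ss = 20/K_a with K_a=5.4 → 100/27.
Total e_ss = 100/27.

100/27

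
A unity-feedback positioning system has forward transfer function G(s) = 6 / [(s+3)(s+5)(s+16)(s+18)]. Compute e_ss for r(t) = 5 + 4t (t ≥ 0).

System type = 0 (no poles at s=0). Treating each term separately:
  • 5: e_ss = 5/(1+K_p) with K_p=1/720 → 3600/721.
  • 4t: a type-0 system cannot track it, e_ss → ∞.
The unbounded component dominates.

infinity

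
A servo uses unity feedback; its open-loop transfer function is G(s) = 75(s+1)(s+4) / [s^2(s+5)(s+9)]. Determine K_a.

G(s) has two factors of s in the denominator, so the system is type 2.
K_a = lim_{s→0} s^2·G(s) = 75·1·4 / (5·9) = 20/3.

20/3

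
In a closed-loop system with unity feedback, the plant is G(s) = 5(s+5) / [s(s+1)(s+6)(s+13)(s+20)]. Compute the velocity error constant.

5/312

G(s) has one factor of s in the denominator, so the system is type 1.
K_v = lim_{s→0} s·G(s) = 5·5 / (1·6·13·20) = 5/312.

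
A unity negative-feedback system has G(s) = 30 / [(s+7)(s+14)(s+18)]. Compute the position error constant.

5/294

No free integrators in G(s): this is a type 0 system.
K_p = lim_{s→0} G(s) = 30 / (7·14·18) = 5/294.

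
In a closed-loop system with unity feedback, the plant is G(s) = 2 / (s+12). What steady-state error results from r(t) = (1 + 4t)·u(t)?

G(s) has no factors of s in the denominator, so the system is type 0. Treating each term separately:
  • 1: e_ss = 1/(1+K_p) with K_p=1/6 → 6/7.
  • 4t: a type-0 system cannot track it, e_ss → ∞.
The unbounded component dominates.

infinity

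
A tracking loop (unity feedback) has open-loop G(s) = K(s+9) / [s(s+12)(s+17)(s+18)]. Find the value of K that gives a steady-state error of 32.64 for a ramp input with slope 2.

25

System type = 1 (one pole at s=0).
K_v = lim_{s→0} s·G(s) = K·9 / (12·17·18) = (1/408)·K.
e_ss = 2/K_v = 32.64 ⇒ K_v = 25/408 ⇒ K = (25/408)/(1/408) = 25.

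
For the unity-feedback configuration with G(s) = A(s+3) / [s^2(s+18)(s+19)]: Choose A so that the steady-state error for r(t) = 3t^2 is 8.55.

80

System type = 2 (two poles at s=0).
K_a = lim_{s→0} s^2·G(s) = A·3 / (18·19) = (1/114)·A.
e_ss = 6/K_a = 8.55 ⇒ K_a = 40/57 ⇒ A = (40/57)/(1/114) = 80.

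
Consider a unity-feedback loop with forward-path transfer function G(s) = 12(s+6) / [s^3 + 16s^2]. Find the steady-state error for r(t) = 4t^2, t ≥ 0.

16/9

Factoring s^2 from the denominator leaves a polynomial with constant term 16, so the system is type 2.
K_a = lim_{s→0} s^2·G(s) = 12·6 / 16 = 4.5.
r(t) = 4t^2 gives R(s) = 8/s^3.
e_ss = 8/K_a = 8/4.5 = 16/9.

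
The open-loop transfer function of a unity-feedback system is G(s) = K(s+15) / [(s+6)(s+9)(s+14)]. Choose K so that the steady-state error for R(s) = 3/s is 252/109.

15

G(s) has no factors of s in the denominator, so the system is type 0.
K_p = lim_{s→0} G(s) = K·15 / (6·9·14) = (5/252)·K.
e_ss = 3/(1 + K_p) = 252/109 ⇒ 1 + (5/252)·K = 109/84 ⇒ K = 15.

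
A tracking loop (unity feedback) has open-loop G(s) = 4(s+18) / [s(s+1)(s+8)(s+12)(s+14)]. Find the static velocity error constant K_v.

The open loop has one pole at the origin → type 1 system.
K_v = lim_{s→0} s·G(s) = 4·18 / (1·8·12·14) = 3/56.

3/56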